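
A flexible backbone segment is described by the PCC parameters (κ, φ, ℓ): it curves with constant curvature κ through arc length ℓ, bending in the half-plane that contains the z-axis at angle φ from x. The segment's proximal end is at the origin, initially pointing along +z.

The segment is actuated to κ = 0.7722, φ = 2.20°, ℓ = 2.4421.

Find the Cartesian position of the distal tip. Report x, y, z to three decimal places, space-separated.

θ = κ·ℓ = 0.7722 × 2.4421 = 1.88579 rad
ρ = (1 − cos θ)/κ = (1 − -0.30981)/0.7722 = 1.69621
z = sin θ / κ = 0.95080/0.7722 = 1.23129
x = ρ cos φ = 1.69621 × cos(2.20°) = 1.69496
y = ρ sin φ = 1.69621 × sin(2.20°) = 0.06511

1.695 0.065 1.231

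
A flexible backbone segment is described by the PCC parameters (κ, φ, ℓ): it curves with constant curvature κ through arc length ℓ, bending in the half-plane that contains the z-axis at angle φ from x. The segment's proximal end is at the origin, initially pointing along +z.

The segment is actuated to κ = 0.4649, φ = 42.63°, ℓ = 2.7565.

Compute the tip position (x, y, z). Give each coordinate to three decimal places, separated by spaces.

θ = κ·ℓ = 0.4649 × 2.7565 = 1.28150 rad
ρ = (1 − cos θ)/κ = (1 − 0.28528)/0.4649 = 1.53736
z = sin θ / κ = 0.95844/0.4649 = 2.06161
x = ρ cos φ = 1.53736 × cos(42.63°) = 1.13110
y = ρ sin φ = 1.53736 × sin(42.63°) = 1.04120

1.131 1.041 2.062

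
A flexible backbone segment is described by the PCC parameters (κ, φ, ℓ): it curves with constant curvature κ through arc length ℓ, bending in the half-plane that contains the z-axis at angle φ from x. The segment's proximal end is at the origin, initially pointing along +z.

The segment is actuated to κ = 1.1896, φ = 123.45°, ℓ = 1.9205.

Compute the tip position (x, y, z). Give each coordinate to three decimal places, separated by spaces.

θ = κ·ℓ = 1.1896 × 1.9205 = 2.28463 rad
ρ = (1 − cos θ)/κ = (1 − -0.65473)/1.1896 = 1.39100
z = sin θ / κ = 0.75586/1.1896 = 0.63539
x = ρ cos φ = 1.39100 × cos(123.45°) = -0.76673
y = ρ sin φ = 1.39100 × sin(123.45°) = 1.16060

-0.767 1.161 0.635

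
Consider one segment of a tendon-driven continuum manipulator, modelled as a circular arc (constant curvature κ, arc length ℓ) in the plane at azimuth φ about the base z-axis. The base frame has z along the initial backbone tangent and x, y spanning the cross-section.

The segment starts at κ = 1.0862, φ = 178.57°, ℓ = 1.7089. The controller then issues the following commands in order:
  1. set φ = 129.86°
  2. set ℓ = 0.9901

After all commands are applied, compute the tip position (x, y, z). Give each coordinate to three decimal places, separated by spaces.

initial: κ=1.0862, φ=178.57°, ℓ=1.7089
cmd 1: set φ=129.86° → (κ,φ,ℓ)=(1.0862,129.86°,1.7089) → tip=(-0.7562,0.9057,0.8834)
cmd 2: set ℓ=0.9901 → (κ,φ,ℓ)=(1.0862,129.86°,0.9901) → tip=(-0.3096,0.3708,0.8100)

-0.310 0.371 0.810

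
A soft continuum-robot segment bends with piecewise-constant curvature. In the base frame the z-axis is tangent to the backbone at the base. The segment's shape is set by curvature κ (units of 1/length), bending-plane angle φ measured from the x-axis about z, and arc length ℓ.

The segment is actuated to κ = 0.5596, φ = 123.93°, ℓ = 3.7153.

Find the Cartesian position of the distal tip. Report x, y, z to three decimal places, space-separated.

θ = κ·ℓ = 0.5596 × 3.7153 = 2.07908 rad
ρ = (1 − cos θ)/κ = (1 − -0.48668)/0.5596 = 2.65668
z = sin θ / κ = 0.87358/0.5596 = 1.56108
x = ρ cos φ = 2.65668 × cos(123.93°) = -1.48291
y = ρ sin φ = 2.65668 × sin(123.93°) = 2.20430

-1.483 2.204 1.561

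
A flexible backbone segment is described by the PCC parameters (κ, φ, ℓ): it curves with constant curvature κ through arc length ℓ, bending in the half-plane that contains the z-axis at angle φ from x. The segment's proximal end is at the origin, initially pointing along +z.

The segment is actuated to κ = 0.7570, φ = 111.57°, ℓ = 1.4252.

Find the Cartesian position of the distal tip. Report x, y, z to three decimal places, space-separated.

-0.256 0.648 1.164

θ = κ·ℓ = 0.7570 × 1.4252 = 1.07888 rad
ρ = (1 − cos θ)/κ = (1 − 0.47232)/0.7570 = 0.69707
z = sin θ / κ = 0.88143/0.7570 = 1.16437
x = ρ cos φ = 0.69707 × cos(111.57°) = -0.25627
y = ρ sin φ = 0.69707 × sin(111.57°) = 0.64825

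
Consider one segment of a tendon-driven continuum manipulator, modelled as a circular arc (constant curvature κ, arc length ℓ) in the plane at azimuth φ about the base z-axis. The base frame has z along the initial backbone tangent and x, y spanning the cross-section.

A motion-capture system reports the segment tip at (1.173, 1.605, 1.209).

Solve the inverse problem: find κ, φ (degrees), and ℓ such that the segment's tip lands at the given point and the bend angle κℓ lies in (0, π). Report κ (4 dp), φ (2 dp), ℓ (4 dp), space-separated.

0.7344 53.84 2.7897

ρ = √(x²+y²) = √(1.173² + 1.605²) = 1.98795
φ = atan2(y, x) mod 360° = atan2(1.605, 1.173) = 53.8391°
|p|² = ρ² + z² = 1.98795² + 1.209² = 5.41364
κ = 2ρ / |p|² = 2×1.98795 / 5.41364 = 0.73442
θ = 2·atan2(ρ, z) = 2·atan2(1.98795, 1.209) = 2.04879 rad
ℓ = θ/κ = 2.04879/0.73442 = 2.78966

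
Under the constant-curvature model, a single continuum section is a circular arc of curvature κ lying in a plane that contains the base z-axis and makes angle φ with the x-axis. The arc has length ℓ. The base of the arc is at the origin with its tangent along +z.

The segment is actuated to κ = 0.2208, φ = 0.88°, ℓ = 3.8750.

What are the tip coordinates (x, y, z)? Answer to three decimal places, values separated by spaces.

θ = κ·ℓ = 0.2208 × 3.8750 = 0.85560 rad
ρ = (1 − cos θ)/κ = (1 − 0.65577)/0.2208 = 1.55903
z = sin θ / κ = 0.75496/0.2208 = 3.41922
x = ρ cos φ = 1.55903 × cos(0.88°) = 1.55885
y = ρ sin φ = 1.55903 × sin(0.88°) = 0.02394

1.559 0.024 3.419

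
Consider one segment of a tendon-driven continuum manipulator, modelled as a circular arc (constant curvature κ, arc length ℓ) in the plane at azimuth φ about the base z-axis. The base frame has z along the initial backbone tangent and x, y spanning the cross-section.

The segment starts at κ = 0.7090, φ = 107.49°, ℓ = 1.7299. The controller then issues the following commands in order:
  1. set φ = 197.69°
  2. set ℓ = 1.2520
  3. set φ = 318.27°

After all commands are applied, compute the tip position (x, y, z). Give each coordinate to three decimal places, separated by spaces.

initial: κ=0.7090, φ=107.49°, ℓ=1.7299
cmd 1: set φ=197.69° → (κ,φ,ℓ)=(0.7090,197.69°,1.7299) → tip=(-0.8902,-0.2839,1.3277)
cmd 2: set ℓ=1.2520 → (κ,φ,ℓ)=(0.7090,197.69°,1.2520) → tip=(-0.4955,-0.1581,1.0939)
cmd 3: set φ=318.27° → (κ,φ,ℓ)=(0.7090,318.27°,1.2520) → tip=(0.3882,-0.3462,1.0939)

0.388 -0.346 1.094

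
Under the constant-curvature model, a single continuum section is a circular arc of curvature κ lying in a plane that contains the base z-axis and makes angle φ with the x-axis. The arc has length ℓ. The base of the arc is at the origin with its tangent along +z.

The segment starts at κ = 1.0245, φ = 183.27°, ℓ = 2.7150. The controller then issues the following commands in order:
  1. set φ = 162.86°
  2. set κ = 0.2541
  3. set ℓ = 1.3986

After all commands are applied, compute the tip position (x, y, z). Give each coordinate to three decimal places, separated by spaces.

initial: κ=1.0245, φ=183.27°, ℓ=2.7150
cmd 1: set φ=162.86° → (κ,φ,ℓ)=(1.0245,162.86°,2.7150) → tip=(-1.8057,0.5569,0.3439)
cmd 2: set κ=0.2541 → (κ,φ,ℓ)=(0.2541,162.86°,2.7150) → tip=(-0.8600,0.2652,2.5047)
cmd 3: set ℓ=1.3986 → (κ,φ,ℓ)=(0.2541,162.86°,1.3986) → tip=(-0.2350,0.0725,1.3693)

-0.235 0.072 1.369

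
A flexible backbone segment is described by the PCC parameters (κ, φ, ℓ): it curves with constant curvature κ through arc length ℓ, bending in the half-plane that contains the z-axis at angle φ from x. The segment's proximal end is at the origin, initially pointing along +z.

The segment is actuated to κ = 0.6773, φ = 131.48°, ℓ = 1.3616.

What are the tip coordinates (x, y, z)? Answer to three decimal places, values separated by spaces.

θ = κ·ℓ = 0.6773 × 1.3616 = 0.92221 rad
ρ = (1 − cos θ)/κ = (1 − 0.60406)/0.6773 = 0.58459
z = sin θ / κ = 0.79694/0.6773 = 1.17664
x = ρ cos φ = 0.58459 × cos(131.48°) = -0.38721
y = ρ sin φ = 0.58459 × sin(131.48°) = 0.43797

-0.387 0.438 1.177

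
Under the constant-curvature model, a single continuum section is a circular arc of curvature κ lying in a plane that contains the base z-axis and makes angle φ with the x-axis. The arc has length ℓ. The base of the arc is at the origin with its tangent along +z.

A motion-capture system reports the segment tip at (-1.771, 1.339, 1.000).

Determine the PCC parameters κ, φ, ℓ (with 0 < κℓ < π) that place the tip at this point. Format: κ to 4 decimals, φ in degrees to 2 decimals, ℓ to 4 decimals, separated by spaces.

0.7489 142.91 3.0648

ρ = √(x²+y²) = √(-1.771² + 1.339²) = 2.22022
φ = atan2(y, x) mod 360° = atan2(1.339, -1.771) = 142.9082°
|p|² = ρ² + z² = 2.22022² + 1.000² = 5.92936
κ = 2ρ / |p|² = 2×2.22022 / 5.92936 = 0.74889
θ = 2·atan2(ρ, z) = 2·atan2(2.22022, 1.000) = 2.29521 rad
ℓ = θ/κ = 2.29521/0.74889 = 3.06482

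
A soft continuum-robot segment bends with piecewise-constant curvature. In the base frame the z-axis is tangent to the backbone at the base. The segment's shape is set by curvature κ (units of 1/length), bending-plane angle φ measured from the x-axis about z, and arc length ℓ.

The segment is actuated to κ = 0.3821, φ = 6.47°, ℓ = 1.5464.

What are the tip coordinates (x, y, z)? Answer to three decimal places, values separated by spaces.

0.441 0.050 1.458

θ = κ·ℓ = 0.3821 × 1.5464 = 0.59088 rad
ρ = (1 − cos θ)/κ = (1 − 0.83045)/0.3821 = 0.44373
z = sin θ / κ = 0.55709/0.3821 = 1.45797
x = ρ cos φ = 0.44373 × cos(6.47°) = 0.44090
y = ρ sin φ = 0.44373 × sin(6.47°) = 0.05000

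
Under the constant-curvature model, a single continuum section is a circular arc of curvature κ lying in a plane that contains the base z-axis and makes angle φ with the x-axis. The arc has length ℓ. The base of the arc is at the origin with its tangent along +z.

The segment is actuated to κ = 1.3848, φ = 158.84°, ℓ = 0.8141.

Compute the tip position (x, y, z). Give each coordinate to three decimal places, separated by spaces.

-0.385 0.149 0.652

θ = κ·ℓ = 1.3848 × 0.8141 = 1.12737 rad
ρ = (1 − cos θ)/κ = (1 − 0.42904)/1.3848 = 0.41230
z = sin θ / κ = 0.90329/1.3848 = 0.65229
x = ρ cos φ = 0.41230 × cos(158.84°) = -0.38451
y = ρ sin φ = 0.41230 × sin(158.84°) = 0.14883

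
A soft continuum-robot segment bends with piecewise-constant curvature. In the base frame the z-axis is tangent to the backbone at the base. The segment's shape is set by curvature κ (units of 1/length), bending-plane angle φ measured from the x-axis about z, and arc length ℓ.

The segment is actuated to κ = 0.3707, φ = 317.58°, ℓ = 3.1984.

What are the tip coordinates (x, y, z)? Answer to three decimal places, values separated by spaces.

θ = κ·ℓ = 0.3707 × 3.1984 = 1.18565 rad
ρ = (1 − cos θ)/κ = (1 − 0.37570)/0.3707 = 1.68412
z = sin θ / κ = 0.92674/0.3707 = 2.49998
x = ρ cos φ = 1.68412 × cos(317.58°) = 1.24325
y = ρ sin φ = 1.68412 × sin(317.58°) = -1.13604

1.243 -1.136 2.500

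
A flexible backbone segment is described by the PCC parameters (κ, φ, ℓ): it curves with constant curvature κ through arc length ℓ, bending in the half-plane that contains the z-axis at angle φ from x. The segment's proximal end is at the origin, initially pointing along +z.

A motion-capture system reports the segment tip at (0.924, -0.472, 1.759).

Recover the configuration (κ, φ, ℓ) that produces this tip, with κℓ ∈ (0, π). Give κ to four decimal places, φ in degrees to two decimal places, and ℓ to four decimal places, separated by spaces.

0.4976 332.94 2.1422

ρ = √(x²+y²) = √(0.924² + -0.472²) = 1.03757
φ = atan2(y, x) mod 360° = atan2(-0.472, 0.924) = 332.9410°
|p|² = ρ² + z² = 1.03757² + 1.759² = 4.17064
κ = 2ρ / |p|² = 2×1.03757 / 4.17064 = 0.49756
θ = 2·atan2(ρ, z) = 2·atan2(1.03757, 1.759) = 1.06587 rad
ℓ = θ/κ = 1.06587/0.49756 = 2.14219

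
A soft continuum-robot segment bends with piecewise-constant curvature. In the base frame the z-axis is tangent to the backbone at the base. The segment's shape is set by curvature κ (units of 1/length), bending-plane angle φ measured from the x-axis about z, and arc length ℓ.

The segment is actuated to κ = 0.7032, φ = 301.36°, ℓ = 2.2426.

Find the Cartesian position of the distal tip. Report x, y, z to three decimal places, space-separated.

0.745 -1.222 1.422

θ = κ·ℓ = 0.7032 × 2.2426 = 1.57700 rad
ρ = (1 − cos θ)/κ = (1 − -0.00620)/0.7032 = 1.43089
z = sin θ / κ = 0.99998/0.7032 = 1.42204
x = ρ cos φ = 1.43089 × cos(301.36°) = 0.74465
y = ρ sin φ = 1.43089 × sin(301.36°) = -1.22186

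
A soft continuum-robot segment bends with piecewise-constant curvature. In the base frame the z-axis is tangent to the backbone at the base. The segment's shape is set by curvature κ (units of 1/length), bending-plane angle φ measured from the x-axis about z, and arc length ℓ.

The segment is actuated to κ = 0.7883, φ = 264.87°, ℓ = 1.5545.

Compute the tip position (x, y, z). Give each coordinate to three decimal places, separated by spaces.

-0.075 -0.836 1.194

θ = κ·ℓ = 0.7883 × 1.5545 = 1.22541 rad
ρ = (1 − cos θ)/κ = (1 − 0.33856)/0.7883 = 0.83907
z = sin θ / κ = 0.94095/0.7883 = 1.19364
x = ρ cos φ = 0.83907 × cos(264.87°) = -0.07503
y = ρ sin φ = 0.83907 × sin(264.87°) = -0.83571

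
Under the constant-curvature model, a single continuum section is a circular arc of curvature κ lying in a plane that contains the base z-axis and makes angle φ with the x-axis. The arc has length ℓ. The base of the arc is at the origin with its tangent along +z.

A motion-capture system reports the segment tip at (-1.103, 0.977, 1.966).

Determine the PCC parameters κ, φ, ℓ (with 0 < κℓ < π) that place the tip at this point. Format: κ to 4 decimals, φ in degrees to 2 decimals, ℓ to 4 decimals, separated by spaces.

ρ = √(x²+y²) = √(-1.103² + 0.977²) = 1.47348
φ = atan2(y, x) mod 360° = atan2(0.977, -1.103) = 138.4666°
|p|² = ρ² + z² = 1.47348² + 1.966² = 6.03629
κ = 2ρ / |p|² = 2×1.47348 / 6.03629 = 0.48821
θ = 2·atan2(ρ, z) = 2·atan2(1.47348, 1.966) = 1.28634 rad
ℓ = θ/κ = 1.28634/0.48821 = 2.63482

0.4882 138.47 2.6348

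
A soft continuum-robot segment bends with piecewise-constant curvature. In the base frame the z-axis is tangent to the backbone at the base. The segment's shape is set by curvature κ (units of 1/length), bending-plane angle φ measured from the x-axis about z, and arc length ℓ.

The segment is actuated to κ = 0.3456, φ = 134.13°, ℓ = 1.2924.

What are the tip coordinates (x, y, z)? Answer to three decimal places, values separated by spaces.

-0.198 0.204 1.250

θ = κ·ℓ = 0.3456 × 1.2924 = 0.44665 rad
ρ = (1 − cos θ)/κ = (1 − 0.90190)/0.3456 = 0.28386
z = sin θ / κ = 0.43195/0.3456 = 1.24985
x = ρ cos φ = 0.28386 × cos(134.13°) = -0.19765
y = ρ sin φ = 0.28386 × sin(134.13°) = 0.20374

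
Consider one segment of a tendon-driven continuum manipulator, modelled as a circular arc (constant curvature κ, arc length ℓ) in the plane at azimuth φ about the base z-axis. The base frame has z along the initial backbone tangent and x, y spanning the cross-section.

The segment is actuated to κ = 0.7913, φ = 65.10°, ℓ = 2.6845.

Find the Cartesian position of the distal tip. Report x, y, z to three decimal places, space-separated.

θ = κ·ℓ = 0.7913 × 2.6845 = 2.12424 rad
ρ = (1 − cos θ)/κ = (1 − -0.52562)/0.7913 = 1.92800
z = sin θ / κ = 0.85072/0.7913 = 1.07509
x = ρ cos φ = 1.92800 × cos(65.10°) = 0.81176
y = ρ sin φ = 1.92800 × sin(65.10°) = 1.74878

0.812 1.749 1.075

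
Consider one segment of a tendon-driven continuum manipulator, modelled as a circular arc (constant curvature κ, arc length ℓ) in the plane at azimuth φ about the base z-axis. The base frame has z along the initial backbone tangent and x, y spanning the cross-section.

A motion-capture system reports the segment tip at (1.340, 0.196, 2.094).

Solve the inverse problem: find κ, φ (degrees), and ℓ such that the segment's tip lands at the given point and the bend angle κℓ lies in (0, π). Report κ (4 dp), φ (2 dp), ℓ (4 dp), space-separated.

ρ = √(x²+y²) = √(1.340² + 0.196²) = 1.35426
φ = atan2(y, x) mod 360° = atan2(0.196, 1.340) = 8.3216°
|p|² = ρ² + z² = 1.35426² + 2.094² = 6.21885
κ = 2ρ / |p|² = 2×1.35426 / 6.21885 = 0.43553
θ = 2·atan2(ρ, z) = 2·atan2(1.35426, 2.094) = 1.14815 rad
ℓ = θ/κ = 1.14815/0.43553 = 2.63619

0.4355 8.32 2.6362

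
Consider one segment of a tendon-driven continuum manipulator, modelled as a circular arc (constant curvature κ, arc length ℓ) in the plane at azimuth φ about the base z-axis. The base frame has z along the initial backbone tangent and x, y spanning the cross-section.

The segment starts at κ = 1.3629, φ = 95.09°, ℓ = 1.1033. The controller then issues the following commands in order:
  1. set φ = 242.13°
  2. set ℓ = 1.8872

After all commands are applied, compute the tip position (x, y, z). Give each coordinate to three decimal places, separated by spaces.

initial: κ=1.3629, φ=95.09°, ℓ=1.1033
cmd 1: set φ=242.13° → (κ,φ,ℓ)=(1.3629,242.13°,1.1033) → tip=(-0.3200,-0.6051,0.7321)
cmd 2: set ℓ=1.8872 → (κ,φ,ℓ)=(1.3629,242.13°,1.8872) → tip=(-0.6318,-1.1949,0.3957)

-0.632 -1.195 0.396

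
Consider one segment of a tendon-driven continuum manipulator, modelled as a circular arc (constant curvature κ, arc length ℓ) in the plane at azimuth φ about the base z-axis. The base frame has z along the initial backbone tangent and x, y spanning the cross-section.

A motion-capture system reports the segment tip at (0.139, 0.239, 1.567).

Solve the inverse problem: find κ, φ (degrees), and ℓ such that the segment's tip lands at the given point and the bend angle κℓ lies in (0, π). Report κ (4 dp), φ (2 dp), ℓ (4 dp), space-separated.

0.2184 59.82 1.5993

ρ = √(x²+y²) = √(0.139² + 0.239²) = 0.27648
φ = atan2(y, x) mod 360° = atan2(0.239, 0.139) = 59.8181°
|p|² = ρ² + z² = 0.27648² + 1.567² = 2.53193
κ = 2ρ / |p|² = 2×0.27648 / 2.53193 = 0.21840
θ = 2·atan2(ρ, z) = 2·atan2(0.27648, 1.567) = 0.34929 rad
ℓ = θ/κ = 0.34929/0.21840 = 1.59932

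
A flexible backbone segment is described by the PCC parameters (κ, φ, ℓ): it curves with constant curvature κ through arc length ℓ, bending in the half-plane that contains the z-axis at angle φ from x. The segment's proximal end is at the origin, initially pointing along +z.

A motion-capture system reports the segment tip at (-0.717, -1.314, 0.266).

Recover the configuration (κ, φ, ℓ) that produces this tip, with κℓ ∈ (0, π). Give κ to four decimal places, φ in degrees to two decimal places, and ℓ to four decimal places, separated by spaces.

1.2952 241.38 2.1540

ρ = √(x²+y²) = √(-0.717² + -1.314²) = 1.49689
φ = atan2(y, x) mod 360° = atan2(-1.314, -0.717) = 241.3804°
|p|² = ρ² + z² = 1.49689² + 0.266² = 2.31144
κ = 2ρ / |p|² = 2×1.49689 / 2.31144 = 1.29520
θ = 2·atan2(ρ, z) = 2·atan2(1.49689, 0.266) = 2.78986 rad
ℓ = θ/κ = 2.78986/1.29520 = 2.15400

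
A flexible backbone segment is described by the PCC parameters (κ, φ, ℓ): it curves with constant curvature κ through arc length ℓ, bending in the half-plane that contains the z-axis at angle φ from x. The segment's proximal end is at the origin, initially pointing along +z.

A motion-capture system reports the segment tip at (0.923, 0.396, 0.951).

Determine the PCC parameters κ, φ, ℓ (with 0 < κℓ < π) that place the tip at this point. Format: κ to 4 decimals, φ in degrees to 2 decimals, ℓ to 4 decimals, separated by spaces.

ρ = √(x²+y²) = √(0.923² + 0.396²) = 1.00436
φ = atan2(y, x) mod 360° = atan2(0.396, 0.923) = 23.2211°
|p|² = ρ² + z² = 1.00436² + 0.951² = 1.91315
κ = 2ρ / |p|² = 2×1.00436 / 1.91315 = 1.04996
θ = 2·atan2(ρ, z) = 2·atan2(1.00436, 0.951) = 1.62536 rad
ℓ = θ/κ = 1.62536/1.04996 = 1.54803

1.0500 23.22 1.5480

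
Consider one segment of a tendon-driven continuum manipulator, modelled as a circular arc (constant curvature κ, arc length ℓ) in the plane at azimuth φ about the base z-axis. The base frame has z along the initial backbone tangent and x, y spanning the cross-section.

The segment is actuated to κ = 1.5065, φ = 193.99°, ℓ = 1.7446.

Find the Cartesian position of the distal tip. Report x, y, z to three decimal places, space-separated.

θ = κ·ℓ = 1.5065 × 1.7446 = 2.62824 rad
ρ = (1 − cos θ)/κ = (1 − -0.87110)/1.5065 = 1.24202
z = sin θ / κ = 0.49110/1.5065 = 0.32599
x = ρ cos φ = 1.24202 × cos(193.99°) = -1.20518
y = ρ sin φ = 1.24202 × sin(193.99°) = -0.30026

-1.205 -0.300 0.326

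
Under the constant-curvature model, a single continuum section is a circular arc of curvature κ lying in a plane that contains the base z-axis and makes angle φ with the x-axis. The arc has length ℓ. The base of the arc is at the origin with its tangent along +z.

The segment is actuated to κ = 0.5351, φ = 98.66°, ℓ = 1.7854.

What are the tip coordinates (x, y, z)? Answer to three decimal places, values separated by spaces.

θ = κ·ℓ = 0.5351 × 1.7854 = 0.95537 rad
ρ = (1 − cos θ)/κ = (1 − 0.57731)/0.5351 = 0.78993
z = sin θ / κ = 0.81653/0.5351 = 1.52593
x = ρ cos φ = 0.78993 × cos(98.66°) = -0.11894
y = ρ sin φ = 0.78993 × sin(98.66°) = 0.78092

-0.119 0.781 1.526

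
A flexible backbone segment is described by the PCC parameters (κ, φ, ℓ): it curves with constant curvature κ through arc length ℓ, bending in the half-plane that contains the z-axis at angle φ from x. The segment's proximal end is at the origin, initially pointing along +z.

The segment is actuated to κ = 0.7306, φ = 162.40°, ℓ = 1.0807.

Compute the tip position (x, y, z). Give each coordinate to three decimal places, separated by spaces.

θ = κ·ℓ = 0.7306 × 1.0807 = 0.78956 rad
ρ = (1 − cos θ)/κ = (1 − 0.70416)/0.7306 = 0.40493
z = sin θ / κ = 0.71004/0.7306 = 0.97186
x = ρ cos φ = 0.40493 × cos(162.40°) = -0.38598
y = ρ sin φ = 0.40493 × sin(162.40°) = 0.12244

-0.386 0.122 0.972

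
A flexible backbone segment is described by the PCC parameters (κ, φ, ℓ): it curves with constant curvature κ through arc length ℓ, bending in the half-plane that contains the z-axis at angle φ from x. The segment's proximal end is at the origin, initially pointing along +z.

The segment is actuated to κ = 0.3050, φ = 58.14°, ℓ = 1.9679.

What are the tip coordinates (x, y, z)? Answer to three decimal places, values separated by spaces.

θ = κ·ℓ = 0.3050 × 1.9679 = 0.60021 rad
ρ = (1 − cos θ)/κ = (1 − 0.82522)/0.3050 = 0.57306
z = sin θ / κ = 0.56482/0.3050 = 1.85185
x = ρ cos φ = 0.57306 × cos(58.14°) = 0.30249
y = ρ sin φ = 0.57306 × sin(58.14°) = 0.48672

0.302 0.487 1.852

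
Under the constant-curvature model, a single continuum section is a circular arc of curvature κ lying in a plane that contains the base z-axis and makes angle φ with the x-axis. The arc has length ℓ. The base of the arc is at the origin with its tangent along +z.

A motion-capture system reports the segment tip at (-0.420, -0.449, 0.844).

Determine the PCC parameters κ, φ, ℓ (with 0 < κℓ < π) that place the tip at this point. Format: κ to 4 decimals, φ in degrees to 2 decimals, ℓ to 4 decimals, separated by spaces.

1.1278 226.91 1.1165

ρ = √(x²+y²) = √(-0.420² + -0.449²) = 0.61482
φ = atan2(y, x) mod 360° = atan2(-0.449, -0.420) = 226.9113°
|p|² = ρ² + z² = 0.61482² + 0.844² = 1.09034
κ = 2ρ / |p|² = 2×0.61482 / 1.09034 = 1.12776
θ = 2·atan2(ρ, z) = 2·atan2(0.61482, 0.844) = 1.25914 rad
ℓ = θ/κ = 1.25914/1.12776 = 1.11650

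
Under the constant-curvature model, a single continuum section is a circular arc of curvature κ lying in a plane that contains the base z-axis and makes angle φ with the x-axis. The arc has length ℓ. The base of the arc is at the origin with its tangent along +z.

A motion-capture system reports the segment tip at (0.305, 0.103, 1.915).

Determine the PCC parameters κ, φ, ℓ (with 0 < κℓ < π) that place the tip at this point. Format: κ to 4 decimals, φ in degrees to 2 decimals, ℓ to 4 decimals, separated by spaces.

ρ = √(x²+y²) = √(0.305² + 0.103²) = 0.32192
φ = atan2(y, x) mod 360° = atan2(0.103, 0.305) = 18.6601°
|p|² = ρ² + z² = 0.32192² + 1.915² = 3.77086
κ = 2ρ / |p|² = 2×0.32192 / 3.77086 = 0.17074
θ = 2·atan2(ρ, z) = 2·atan2(0.32192, 1.915) = 0.33310 rad
ℓ = θ/κ = 0.33310/0.17074 = 1.95088

0.1707 18.66 1.9509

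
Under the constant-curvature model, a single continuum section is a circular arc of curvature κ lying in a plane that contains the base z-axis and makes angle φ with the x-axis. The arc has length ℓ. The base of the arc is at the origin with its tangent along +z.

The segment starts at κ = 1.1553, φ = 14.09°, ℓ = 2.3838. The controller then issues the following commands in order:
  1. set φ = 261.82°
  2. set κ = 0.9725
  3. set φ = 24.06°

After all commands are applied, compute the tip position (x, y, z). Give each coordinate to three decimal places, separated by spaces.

initial: κ=1.1553, φ=14.09°, ℓ=2.3838
cmd 1: set φ=261.82° → (κ,φ,ℓ)=(1.1553,261.82°,2.3838) → tip=(-0.2372,-1.6500,0.3272)
cmd 2: set κ=0.9725 → (κ,φ,ℓ)=(0.9725,261.82°,2.3838) → tip=(-0.2458,-1.7097,0.7542)
cmd 3: set φ=24.06° → (κ,φ,ℓ)=(0.9725,24.06°,2.3838) → tip=(1.5772,0.7042,0.7542)

1.577 0.704 0.754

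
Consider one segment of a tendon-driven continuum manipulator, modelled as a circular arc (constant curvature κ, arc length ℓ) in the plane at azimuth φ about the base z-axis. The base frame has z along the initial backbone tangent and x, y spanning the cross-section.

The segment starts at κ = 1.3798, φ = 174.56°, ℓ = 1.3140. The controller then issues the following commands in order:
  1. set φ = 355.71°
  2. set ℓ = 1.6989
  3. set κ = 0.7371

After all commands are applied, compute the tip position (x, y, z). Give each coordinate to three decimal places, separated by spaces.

0.929 -0.070 1.288

initial: κ=1.3798, φ=174.56°, ℓ=1.3140
cmd 1: set φ=355.71° → (κ,φ,ℓ)=(1.3798,355.71°,1.3140) → tip=(0.8961,-0.0672,0.7036)
cmd 2: set ℓ=1.6989 → (κ,φ,ℓ)=(1.3798,355.71°,1.6989) → tip=(1.2276,-0.0921,0.5186)
cmd 3: set κ=0.7371 → (κ,φ,ℓ)=(0.7371,355.71°,1.6989) → tip=(0.9292,-0.0697,1.2884)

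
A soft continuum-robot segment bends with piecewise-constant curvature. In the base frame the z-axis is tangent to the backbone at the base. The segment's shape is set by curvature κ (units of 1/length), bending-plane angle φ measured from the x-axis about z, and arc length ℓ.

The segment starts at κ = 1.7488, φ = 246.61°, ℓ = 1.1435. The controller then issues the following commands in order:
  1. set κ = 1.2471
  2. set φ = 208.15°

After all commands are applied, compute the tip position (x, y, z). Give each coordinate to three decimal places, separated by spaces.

-0.605 -0.324 0.793

initial: κ=1.7488, φ=246.61°, ℓ=1.1435
cmd 1: set κ=1.2471 → (κ,φ,ℓ)=(1.2471,246.61°,1.1435) → tip=(-0.2724,-0.6298,0.7935)
cmd 2: set φ=208.15° → (κ,φ,ℓ)=(1.2471,208.15°,1.1435) → tip=(-0.6050,-0.3237,0.7935)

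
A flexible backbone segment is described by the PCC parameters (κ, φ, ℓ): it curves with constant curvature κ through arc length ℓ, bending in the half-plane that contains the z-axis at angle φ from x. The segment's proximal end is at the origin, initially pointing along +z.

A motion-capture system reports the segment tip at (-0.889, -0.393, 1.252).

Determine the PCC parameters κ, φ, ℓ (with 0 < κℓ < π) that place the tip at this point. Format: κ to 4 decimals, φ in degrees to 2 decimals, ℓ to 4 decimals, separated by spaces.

ρ = √(x²+y²) = √(-0.889² + -0.393²) = 0.97199
φ = atan2(y, x) mod 360° = atan2(-0.393, -0.889) = 203.8488°
|p|² = ρ² + z² = 0.97199² + 1.252² = 2.51227
κ = 2ρ / |p|² = 2×0.97199 / 2.51227 = 0.77380
θ = 2·atan2(ρ, z) = 2·atan2(0.97199, 1.252) = 1.32031 rad
ℓ = θ/κ = 1.32031/0.77380 = 1.70628

0.7738 203.85 1.7063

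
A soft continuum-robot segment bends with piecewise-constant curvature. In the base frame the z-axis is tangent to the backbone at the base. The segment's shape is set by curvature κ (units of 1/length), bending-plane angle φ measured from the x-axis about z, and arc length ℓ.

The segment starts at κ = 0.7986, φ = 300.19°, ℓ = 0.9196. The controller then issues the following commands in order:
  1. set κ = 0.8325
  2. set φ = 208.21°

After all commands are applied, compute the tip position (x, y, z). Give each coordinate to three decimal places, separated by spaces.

initial: κ=0.7986, φ=300.19°, ℓ=0.9196
cmd 1: set κ=0.8325 → (κ,φ,ℓ)=(0.8325,300.19°,0.9196) → tip=(0.1685,-0.2897,0.8324)
cmd 2: set φ=208.21° → (κ,φ,ℓ)=(0.8325,208.21°,0.9196) → tip=(-0.2953,-0.1584,0.8324)

-0.295 -0.158 0.832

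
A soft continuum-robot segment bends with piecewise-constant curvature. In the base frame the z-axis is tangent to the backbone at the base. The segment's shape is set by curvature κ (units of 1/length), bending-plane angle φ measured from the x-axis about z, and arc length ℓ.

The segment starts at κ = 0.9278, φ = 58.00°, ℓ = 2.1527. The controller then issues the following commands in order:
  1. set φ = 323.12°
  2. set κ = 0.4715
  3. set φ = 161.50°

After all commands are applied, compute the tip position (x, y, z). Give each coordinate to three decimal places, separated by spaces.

initial: κ=0.9278, φ=58.00°, ℓ=2.1527
cmd 1: set φ=323.12° → (κ,φ,ℓ)=(0.9278,323.12°,2.1527) → tip=(1.2188,-0.9144,0.9813)
cmd 2: set κ=0.4715 → (κ,φ,ℓ)=(0.4715,323.12°,2.1527) → tip=(0.8014,-0.6013,1.8017)
cmd 3: set φ=161.50° → (κ,φ,ℓ)=(0.4715,161.50°,2.1527) → tip=(-0.9501,0.3179,1.8017)

-0.950 0.318 1.802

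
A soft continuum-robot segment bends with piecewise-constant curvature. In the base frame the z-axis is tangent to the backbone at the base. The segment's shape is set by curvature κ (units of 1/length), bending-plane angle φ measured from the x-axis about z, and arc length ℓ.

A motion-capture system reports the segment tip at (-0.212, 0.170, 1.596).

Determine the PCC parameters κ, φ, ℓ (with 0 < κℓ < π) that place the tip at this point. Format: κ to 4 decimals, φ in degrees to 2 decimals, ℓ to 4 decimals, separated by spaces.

0.2074 141.27 1.6267

ρ = √(x²+y²) = √(-0.212² + 0.170²) = 0.27174
φ = atan2(y, x) mod 360° = atan2(0.170, -0.212) = 141.2743°
|p|² = ρ² + z² = 0.27174² + 1.596² = 2.62106
κ = 2ρ / |p|² = 2×0.27174 / 2.62106 = 0.20735
θ = 2·atan2(ρ, z) = 2·atan2(0.27174, 1.596) = 0.33729 rad
ℓ = θ/κ = 0.33729/0.20735 = 1.62667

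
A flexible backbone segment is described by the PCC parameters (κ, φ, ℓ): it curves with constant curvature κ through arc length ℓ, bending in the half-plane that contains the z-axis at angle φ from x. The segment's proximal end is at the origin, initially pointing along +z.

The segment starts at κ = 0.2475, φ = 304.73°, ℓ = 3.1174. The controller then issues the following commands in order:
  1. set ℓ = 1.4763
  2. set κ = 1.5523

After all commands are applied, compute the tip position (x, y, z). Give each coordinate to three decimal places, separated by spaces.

initial: κ=0.2475, φ=304.73°, ℓ=3.1174
cmd 1: set ℓ=1.4763 → (κ,φ,ℓ)=(0.2475,304.73°,1.4763) → tip=(0.1520,-0.2192,1.4437)
cmd 2: set κ=1.5523 → (κ,φ,ℓ)=(1.5523,304.73°,1.4763) → tip=(0.6092,-0.8789,0.4840)

0.609 -0.879 0.484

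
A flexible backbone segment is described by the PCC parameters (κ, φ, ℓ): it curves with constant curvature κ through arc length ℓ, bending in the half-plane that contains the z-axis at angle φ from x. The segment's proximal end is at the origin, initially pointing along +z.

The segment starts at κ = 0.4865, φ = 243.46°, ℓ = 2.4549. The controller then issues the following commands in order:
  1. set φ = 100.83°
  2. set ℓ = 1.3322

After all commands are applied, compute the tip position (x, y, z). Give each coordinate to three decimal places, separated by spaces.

initial: κ=0.4865, φ=243.46°, ℓ=2.4549
cmd 1: set φ=100.83° → (κ,φ,ℓ)=(0.4865,100.83°,2.4549) → tip=(-0.2442,1.2766,1.9115)
cmd 2: set ℓ=1.3322 → (κ,φ,ℓ)=(0.4865,100.83°,1.3322) → tip=(-0.0783,0.4094,1.2409)

-0.078 0.409 1.241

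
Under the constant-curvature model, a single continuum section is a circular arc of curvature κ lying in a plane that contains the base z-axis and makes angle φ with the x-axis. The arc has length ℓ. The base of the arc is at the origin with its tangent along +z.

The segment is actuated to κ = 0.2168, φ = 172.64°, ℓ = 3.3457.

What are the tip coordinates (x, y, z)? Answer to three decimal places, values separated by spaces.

θ = κ·ℓ = 0.2168 × 3.3457 = 0.72535 rad
ρ = (1 − cos θ)/κ = (1 − 0.74827)/0.2168 = 1.16112
z = sin θ / κ = 0.66340/0.2168 = 3.05994
x = ρ cos φ = 1.16112 × cos(172.64°) = -1.15156
y = ρ sin φ = 1.16112 × sin(172.64°) = 0.14874

-1.152 0.149 3.060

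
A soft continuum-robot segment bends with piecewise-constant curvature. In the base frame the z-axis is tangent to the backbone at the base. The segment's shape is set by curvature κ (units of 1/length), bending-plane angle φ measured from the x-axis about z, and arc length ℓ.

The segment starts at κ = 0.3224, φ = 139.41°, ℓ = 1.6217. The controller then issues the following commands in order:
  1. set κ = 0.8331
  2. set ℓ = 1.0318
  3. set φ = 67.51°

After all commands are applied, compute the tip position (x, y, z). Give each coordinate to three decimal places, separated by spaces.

0.159 0.385 0.909

initial: κ=0.3224, φ=139.41°, ℓ=1.6217
cmd 1: set κ=0.8331 → (κ,φ,ℓ)=(0.8331,139.41°,1.6217) → tip=(-0.7128,0.6107,1.1715)
cmd 2: set ℓ=1.0318 → (κ,φ,ℓ)=(0.8331,139.41°,1.0318) → tip=(-0.3165,0.2712,0.9093)
cmd 3: set φ=67.51° → (κ,φ,ℓ)=(0.8331,67.51°,1.0318) → tip=(0.1594,0.3851,0.9093)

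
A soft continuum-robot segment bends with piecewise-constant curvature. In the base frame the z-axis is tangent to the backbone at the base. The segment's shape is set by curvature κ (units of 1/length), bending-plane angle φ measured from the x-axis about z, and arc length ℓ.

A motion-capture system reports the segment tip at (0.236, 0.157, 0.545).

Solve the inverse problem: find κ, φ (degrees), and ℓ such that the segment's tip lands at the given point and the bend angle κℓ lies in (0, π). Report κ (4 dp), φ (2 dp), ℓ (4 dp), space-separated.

ρ = √(x²+y²) = √(0.236² + 0.157²) = 0.28345
φ = atan2(y, x) mod 360° = atan2(0.157, 0.236) = 33.6340°
|p|² = ρ² + z² = 0.28345² + 0.545² = 0.37737
κ = 2ρ / |p|² = 2×0.28345 / 0.37737 = 1.50225
θ = 2·atan2(ρ, z) = 2·atan2(0.28345, 0.545) = 0.95919 rad
ℓ = θ/κ = 0.95919/1.50225 = 0.63850

1.5022 33.63 0.6385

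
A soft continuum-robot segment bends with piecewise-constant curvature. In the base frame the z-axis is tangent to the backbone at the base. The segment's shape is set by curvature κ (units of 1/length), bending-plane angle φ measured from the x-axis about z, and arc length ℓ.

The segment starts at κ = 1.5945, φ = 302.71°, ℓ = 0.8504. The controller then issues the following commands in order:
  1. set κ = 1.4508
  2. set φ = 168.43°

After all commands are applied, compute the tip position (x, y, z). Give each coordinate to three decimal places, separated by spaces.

initial: κ=1.5945, φ=302.71°, ℓ=0.8504
cmd 1: set κ=1.4508 → (κ,φ,ℓ)=(1.4508,302.71°,0.8504) → tip=(0.2493,-0.3882,0.6505)
cmd 2: set φ=168.43° → (κ,φ,ℓ)=(1.4508,168.43°,0.8504) → tip=(-0.4520,0.0925,0.6505)

-0.452 0.093 0.650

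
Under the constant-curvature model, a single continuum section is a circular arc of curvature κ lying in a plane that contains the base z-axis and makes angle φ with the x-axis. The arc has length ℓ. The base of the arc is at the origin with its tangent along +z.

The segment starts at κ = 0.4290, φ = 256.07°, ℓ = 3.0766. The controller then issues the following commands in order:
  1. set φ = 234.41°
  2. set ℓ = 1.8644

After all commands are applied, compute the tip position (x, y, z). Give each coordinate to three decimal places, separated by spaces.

initial: κ=0.4290, φ=256.07°, ℓ=3.0766
cmd 1: set φ=234.41° → (κ,φ,ℓ)=(0.4290,234.41°,3.0766) → tip=(-1.0197,-1.4249,2.2580)
cmd 2: set ℓ=1.8644 → (κ,φ,ℓ)=(0.4290,234.41°,1.8644) → tip=(-0.4113,-0.5747,1.6719)

-0.411 -0.575 1.672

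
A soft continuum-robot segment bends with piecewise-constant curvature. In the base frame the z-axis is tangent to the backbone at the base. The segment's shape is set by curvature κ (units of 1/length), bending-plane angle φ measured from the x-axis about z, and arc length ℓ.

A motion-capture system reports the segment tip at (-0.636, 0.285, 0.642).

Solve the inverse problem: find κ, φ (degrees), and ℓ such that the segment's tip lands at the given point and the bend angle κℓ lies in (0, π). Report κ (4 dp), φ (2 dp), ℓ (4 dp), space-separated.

1.5524 155.86 1.0647

ρ = √(x²+y²) = √(-0.636² + 0.285²) = 0.69694
φ = atan2(y, x) mod 360° = atan2(0.285, -0.636) = 155.8622°
|p|² = ρ² + z² = 0.69694² + 0.642² = 0.89789
κ = 2ρ / |p|² = 2×0.69694 / 0.89789 = 1.55240
θ = 2·atan2(ρ, z) = 2·atan2(0.69694, 0.642) = 1.65281 rad
ℓ = θ/κ = 1.65281/1.55240 = 1.06468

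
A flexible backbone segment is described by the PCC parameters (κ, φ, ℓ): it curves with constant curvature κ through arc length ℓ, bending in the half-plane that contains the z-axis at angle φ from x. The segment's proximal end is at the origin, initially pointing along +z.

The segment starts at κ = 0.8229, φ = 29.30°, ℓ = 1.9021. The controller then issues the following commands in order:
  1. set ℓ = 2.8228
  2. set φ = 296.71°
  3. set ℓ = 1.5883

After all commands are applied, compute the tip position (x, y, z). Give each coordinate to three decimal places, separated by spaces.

initial: κ=0.8229, φ=29.30°, ℓ=1.9021
cmd 1: set ℓ=2.8228 → (κ,φ,ℓ)=(0.8229,29.30°,2.8228) → tip=(1.7837,1.0010,0.8874)
cmd 2: set φ=296.71° → (κ,φ,ℓ)=(0.8229,296.71°,2.8228) → tip=(0.9194,-1.8271,0.8874)
cmd 3: set ℓ=1.5883 → (κ,φ,ℓ)=(0.8229,296.71°,1.5883) → tip=(0.4038,-0.8025,1.1732)

0.404 -0.803 1.173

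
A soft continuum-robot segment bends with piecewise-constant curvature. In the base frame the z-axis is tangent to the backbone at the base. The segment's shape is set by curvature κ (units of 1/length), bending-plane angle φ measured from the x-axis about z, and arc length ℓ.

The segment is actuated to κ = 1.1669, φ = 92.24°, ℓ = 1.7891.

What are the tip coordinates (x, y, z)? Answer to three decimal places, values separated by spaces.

-0.050 1.280 0.745

θ = κ·ℓ = 1.1669 × 1.7891 = 2.08770 rad
ρ = (1 − cos θ)/κ = (1 − -0.49419)/1.1669 = 1.28048
z = sin θ / κ = 0.86935/1.1669 = 0.74501
x = ρ cos φ = 1.28048 × cos(92.24°) = -0.05005
y = ρ sin φ = 1.28048 × sin(92.24°) = 1.27950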